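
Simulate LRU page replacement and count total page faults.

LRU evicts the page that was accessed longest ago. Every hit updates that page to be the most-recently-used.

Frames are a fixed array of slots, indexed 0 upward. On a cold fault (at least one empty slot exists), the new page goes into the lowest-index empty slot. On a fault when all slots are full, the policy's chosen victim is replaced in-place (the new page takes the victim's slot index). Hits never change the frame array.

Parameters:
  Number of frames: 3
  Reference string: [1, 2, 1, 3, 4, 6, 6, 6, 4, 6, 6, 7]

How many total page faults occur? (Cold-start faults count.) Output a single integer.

Step 0: ref 1 → FAULT, frames=[1,-,-]
Step 1: ref 2 → FAULT, frames=[1,2,-]
Step 2: ref 1 → HIT, frames=[1,2,-]
Step 3: ref 3 → FAULT, frames=[1,2,3]
Step 4: ref 4 → FAULT (evict 2), frames=[1,4,3]
Step 5: ref 6 → FAULT (evict 1), frames=[6,4,3]
Step 6: ref 6 → HIT, frames=[6,4,3]
Step 7: ref 6 → HIT, frames=[6,4,3]
Step 8: ref 4 → HIT, frames=[6,4,3]
Step 9: ref 6 → HIT, frames=[6,4,3]
Step 10: ref 6 → HIT, frames=[6,4,3]
Step 11: ref 7 → FAULT (evict 3), frames=[6,4,7]
Total faults: 6

Answer: 6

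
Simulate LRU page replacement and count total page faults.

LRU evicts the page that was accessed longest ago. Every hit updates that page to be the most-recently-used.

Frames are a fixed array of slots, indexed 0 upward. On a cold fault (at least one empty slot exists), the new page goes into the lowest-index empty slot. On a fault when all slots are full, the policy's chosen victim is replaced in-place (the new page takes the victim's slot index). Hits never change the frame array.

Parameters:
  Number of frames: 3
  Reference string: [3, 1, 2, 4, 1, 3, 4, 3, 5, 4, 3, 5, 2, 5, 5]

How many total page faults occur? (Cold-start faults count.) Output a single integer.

Step 0: ref 3 → FAULT, frames=[3,-,-]
Step 1: ref 1 → FAULT, frames=[3,1,-]
Step 2: ref 2 → FAULT, frames=[3,1,2]
Step 3: ref 4 → FAULT (evict 3), frames=[4,1,2]
Step 4: ref 1 → HIT, frames=[4,1,2]
Step 5: ref 3 → FAULT (evict 2), frames=[4,1,3]
Step 6: ref 4 → HIT, frames=[4,1,3]
Step 7: ref 3 → HIT, frames=[4,1,3]
Step 8: ref 5 → FAULT (evict 1), frames=[4,5,3]
Step 9: ref 4 → HIT, frames=[4,5,3]
Step 10: ref 3 → HIT, frames=[4,5,3]
Step 11: ref 5 → HIT, frames=[4,5,3]
Step 12: ref 2 → FAULT (evict 4), frames=[2,5,3]
Step 13: ref 5 → HIT, frames=[2,5,3]
Step 14: ref 5 → HIT, frames=[2,5,3]
Total faults: 7

Answer: 7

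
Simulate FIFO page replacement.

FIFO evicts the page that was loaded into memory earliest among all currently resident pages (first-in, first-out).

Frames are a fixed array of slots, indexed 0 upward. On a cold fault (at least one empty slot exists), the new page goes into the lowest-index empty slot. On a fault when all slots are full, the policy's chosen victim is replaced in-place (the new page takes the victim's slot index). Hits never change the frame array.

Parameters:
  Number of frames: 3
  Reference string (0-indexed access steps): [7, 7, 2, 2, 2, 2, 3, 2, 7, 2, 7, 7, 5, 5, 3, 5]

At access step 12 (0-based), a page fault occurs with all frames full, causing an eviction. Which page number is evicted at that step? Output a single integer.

Step 0: ref 7 -> FAULT, frames=[7,-,-]
Step 1: ref 7 -> HIT, frames=[7,-,-]
Step 2: ref 2 -> FAULT, frames=[7,2,-]
Step 3: ref 2 -> HIT, frames=[7,2,-]
Step 4: ref 2 -> HIT, frames=[7,2,-]
Step 5: ref 2 -> HIT, frames=[7,2,-]
Step 6: ref 3 -> FAULT, frames=[7,2,3]
Step 7: ref 2 -> HIT, frames=[7,2,3]
Step 8: ref 7 -> HIT, frames=[7,2,3]
Step 9: ref 2 -> HIT, frames=[7,2,3]
Step 10: ref 7 -> HIT, frames=[7,2,3]
Step 11: ref 7 -> HIT, frames=[7,2,3]
Step 12: ref 5 -> FAULT, evict 7, frames=[5,2,3]
At step 12: evicted page 7

Answer: 7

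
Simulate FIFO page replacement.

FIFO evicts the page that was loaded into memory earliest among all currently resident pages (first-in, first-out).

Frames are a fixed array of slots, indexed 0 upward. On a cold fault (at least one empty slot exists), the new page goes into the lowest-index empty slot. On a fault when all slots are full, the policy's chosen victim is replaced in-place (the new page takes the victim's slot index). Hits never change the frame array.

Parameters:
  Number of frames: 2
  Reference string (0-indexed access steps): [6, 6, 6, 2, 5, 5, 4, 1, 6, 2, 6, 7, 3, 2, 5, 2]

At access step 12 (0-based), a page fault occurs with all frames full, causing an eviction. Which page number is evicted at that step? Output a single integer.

Step 0: ref 6 -> FAULT, frames=[6,-]
Step 1: ref 6 -> HIT, frames=[6,-]
Step 2: ref 6 -> HIT, frames=[6,-]
Step 3: ref 2 -> FAULT, frames=[6,2]
Step 4: ref 5 -> FAULT, evict 6, frames=[5,2]
Step 5: ref 5 -> HIT, frames=[5,2]
Step 6: ref 4 -> FAULT, evict 2, frames=[5,4]
Step 7: ref 1 -> FAULT, evict 5, frames=[1,4]
Step 8: ref 6 -> FAULT, evict 4, frames=[1,6]
Step 9: ref 2 -> FAULT, evict 1, frames=[2,6]
Step 10: ref 6 -> HIT, frames=[2,6]
Step 11: ref 7 -> FAULT, evict 6, frames=[2,7]
Step 12: ref 3 -> FAULT, evict 2, frames=[3,7]
At step 12: evicted page 2

Answer: 2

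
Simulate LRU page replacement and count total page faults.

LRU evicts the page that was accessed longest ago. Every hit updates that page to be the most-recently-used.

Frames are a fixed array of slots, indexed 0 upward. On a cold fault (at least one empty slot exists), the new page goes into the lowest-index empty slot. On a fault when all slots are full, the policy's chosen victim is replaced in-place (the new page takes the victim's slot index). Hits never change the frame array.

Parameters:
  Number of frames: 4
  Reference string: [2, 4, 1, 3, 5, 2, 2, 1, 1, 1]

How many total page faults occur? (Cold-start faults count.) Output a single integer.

Step 0: ref 2 → FAULT, frames=[2,-,-,-]
Step 1: ref 4 → FAULT, frames=[2,4,-,-]
Step 2: ref 1 → FAULT, frames=[2,4,1,-]
Step 3: ref 3 → FAULT, frames=[2,4,1,3]
Step 4: ref 5 → FAULT (evict 2), frames=[5,4,1,3]
Step 5: ref 2 → FAULT (evict 4), frames=[5,2,1,3]
Step 6: ref 2 → HIT, frames=[5,2,1,3]
Step 7: ref 1 → HIT, frames=[5,2,1,3]
Step 8: ref 1 → HIT, frames=[5,2,1,3]
Step 9: ref 1 → HIT, frames=[5,2,1,3]
Total faults: 6

Answer: 6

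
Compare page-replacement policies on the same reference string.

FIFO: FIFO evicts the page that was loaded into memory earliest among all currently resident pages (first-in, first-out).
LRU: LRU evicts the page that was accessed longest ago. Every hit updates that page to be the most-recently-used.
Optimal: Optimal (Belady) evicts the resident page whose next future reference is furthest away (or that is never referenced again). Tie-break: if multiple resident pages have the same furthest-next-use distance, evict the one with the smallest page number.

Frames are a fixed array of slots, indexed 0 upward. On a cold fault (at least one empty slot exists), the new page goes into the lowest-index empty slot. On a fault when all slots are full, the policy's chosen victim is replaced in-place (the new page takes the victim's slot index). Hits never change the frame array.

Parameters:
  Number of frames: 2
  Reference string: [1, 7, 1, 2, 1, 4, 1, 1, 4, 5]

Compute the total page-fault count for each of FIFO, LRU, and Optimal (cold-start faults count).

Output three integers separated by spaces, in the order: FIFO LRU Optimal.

--- FIFO ---
  step 0: ref 1 -> FAULT, frames=[1,-] (faults so far: 1)
  step 1: ref 7 -> FAULT, frames=[1,7] (faults so far: 2)
  step 2: ref 1 -> HIT, frames=[1,7] (faults so far: 2)
  step 3: ref 2 -> FAULT, evict 1, frames=[2,7] (faults so far: 3)
  step 4: ref 1 -> FAULT, evict 7, frames=[2,1] (faults so far: 4)
  step 5: ref 4 -> FAULT, evict 2, frames=[4,1] (faults so far: 5)
  step 6: ref 1 -> HIT, frames=[4,1] (faults so far: 5)
  step 7: ref 1 -> HIT, frames=[4,1] (faults so far: 5)
  step 8: ref 4 -> HIT, frames=[4,1] (faults so far: 5)
  step 9: ref 5 -> FAULT, evict 1, frames=[4,5] (faults so far: 6)
  FIFO total faults: 6
--- LRU ---
  step 0: ref 1 -> FAULT, frames=[1,-] (faults so far: 1)
  step 1: ref 7 -> FAULT, frames=[1,7] (faults so far: 2)
  step 2: ref 1 -> HIT, frames=[1,7] (faults so far: 2)
  step 3: ref 2 -> FAULT, evict 7, frames=[1,2] (faults so far: 3)
  step 4: ref 1 -> HIT, frames=[1,2] (faults so far: 3)
  step 5: ref 4 -> FAULT, evict 2, frames=[1,4] (faults so far: 4)
  step 6: ref 1 -> HIT, frames=[1,4] (faults so far: 4)
  step 7: ref 1 -> HIT, frames=[1,4] (faults so far: 4)
  step 8: ref 4 -> HIT, frames=[1,4] (faults so far: 4)
  step 9: ref 5 -> FAULT, evict 1, frames=[5,4] (faults so far: 5)
  LRU total faults: 5
--- Optimal ---
  step 0: ref 1 -> FAULT, frames=[1,-] (faults so far: 1)
  step 1: ref 7 -> FAULT, frames=[1,7] (faults so far: 2)
  step 2: ref 1 -> HIT, frames=[1,7] (faults so far: 2)
  step 3: ref 2 -> FAULT, evict 7, frames=[1,2] (faults so far: 3)
  step 4: ref 1 -> HIT, frames=[1,2] (faults so far: 3)
  step 5: ref 4 -> FAULT, evict 2, frames=[1,4] (faults so far: 4)
  step 6: ref 1 -> HIT, frames=[1,4] (faults so far: 4)
  step 7: ref 1 -> HIT, frames=[1,4] (faults so far: 4)
  step 8: ref 4 -> HIT, frames=[1,4] (faults so far: 4)
  step 9: ref 5 -> FAULT, evict 1, frames=[5,4] (faults so far: 5)
  Optimal total faults: 5

Answer: 6 5 5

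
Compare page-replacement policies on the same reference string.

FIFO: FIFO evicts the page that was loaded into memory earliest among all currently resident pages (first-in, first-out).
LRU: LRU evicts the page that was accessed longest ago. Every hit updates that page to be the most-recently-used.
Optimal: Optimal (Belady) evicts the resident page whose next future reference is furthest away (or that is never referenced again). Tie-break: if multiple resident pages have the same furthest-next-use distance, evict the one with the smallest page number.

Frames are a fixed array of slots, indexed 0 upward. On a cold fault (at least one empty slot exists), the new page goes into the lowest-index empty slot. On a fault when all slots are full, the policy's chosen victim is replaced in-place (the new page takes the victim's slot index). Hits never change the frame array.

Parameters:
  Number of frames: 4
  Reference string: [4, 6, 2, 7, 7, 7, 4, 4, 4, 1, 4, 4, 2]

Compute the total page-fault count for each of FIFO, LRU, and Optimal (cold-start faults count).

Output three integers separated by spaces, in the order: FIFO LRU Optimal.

--- FIFO ---
  step 0: ref 4 -> FAULT, frames=[4,-,-,-] (faults so far: 1)
  step 1: ref 6 -> FAULT, frames=[4,6,-,-] (faults so far: 2)
  step 2: ref 2 -> FAULT, frames=[4,6,2,-] (faults so far: 3)
  step 3: ref 7 -> FAULT, frames=[4,6,2,7] (faults so far: 4)
  step 4: ref 7 -> HIT, frames=[4,6,2,7] (faults so far: 4)
  step 5: ref 7 -> HIT, frames=[4,6,2,7] (faults so far: 4)
  step 6: ref 4 -> HIT, frames=[4,6,2,7] (faults so far: 4)
  step 7: ref 4 -> HIT, frames=[4,6,2,7] (faults so far: 4)
  step 8: ref 4 -> HIT, frames=[4,6,2,7] (faults so far: 4)
  step 9: ref 1 -> FAULT, evict 4, frames=[1,6,2,7] (faults so far: 5)
  step 10: ref 4 -> FAULT, evict 6, frames=[1,4,2,7] (faults so far: 6)
  step 11: ref 4 -> HIT, frames=[1,4,2,7] (faults so far: 6)
  step 12: ref 2 -> HIT, frames=[1,4,2,7] (faults so far: 6)
  FIFO total faults: 6
--- LRU ---
  step 0: ref 4 -> FAULT, frames=[4,-,-,-] (faults so far: 1)
  step 1: ref 6 -> FAULT, frames=[4,6,-,-] (faults so far: 2)
  step 2: ref 2 -> FAULT, frames=[4,6,2,-] (faults so far: 3)
  step 3: ref 7 -> FAULT, frames=[4,6,2,7] (faults so far: 4)
  step 4: ref 7 -> HIT, frames=[4,6,2,7] (faults so far: 4)
  step 5: ref 7 -> HIT, frames=[4,6,2,7] (faults so far: 4)
  step 6: ref 4 -> HIT, frames=[4,6,2,7] (faults so far: 4)
  step 7: ref 4 -> HIT, frames=[4,6,2,7] (faults so far: 4)
  step 8: ref 4 -> HIT, frames=[4,6,2,7] (faults so far: 4)
  step 9: ref 1 -> FAULT, evict 6, frames=[4,1,2,7] (faults so far: 5)
  step 10: ref 4 -> HIT, frames=[4,1,2,7] (faults so far: 5)
  step 11: ref 4 -> HIT, frames=[4,1,2,7] (faults so far: 5)
  step 12: ref 2 -> HIT, frames=[4,1,2,7] (faults so far: 5)
  LRU total faults: 5
--- Optimal ---
  step 0: ref 4 -> FAULT, frames=[4,-,-,-] (faults so far: 1)
  step 1: ref 6 -> FAULT, frames=[4,6,-,-] (faults so far: 2)
  step 2: ref 2 -> FAULT, frames=[4,6,2,-] (faults so far: 3)
  step 3: ref 7 -> FAULT, frames=[4,6,2,7] (faults so far: 4)
  step 4: ref 7 -> HIT, frames=[4,6,2,7] (faults so far: 4)
  step 5: ref 7 -> HIT, frames=[4,6,2,7] (faults so far: 4)
  step 6: ref 4 -> HIT, frames=[4,6,2,7] (faults so far: 4)
  step 7: ref 4 -> HIT, frames=[4,6,2,7] (faults so far: 4)
  step 8: ref 4 -> HIT, frames=[4,6,2,7] (faults so far: 4)
  step 9: ref 1 -> FAULT, evict 6, frames=[4,1,2,7] (faults so far: 5)
  step 10: ref 4 -> HIT, frames=[4,1,2,7] (faults so far: 5)
  step 11: ref 4 -> HIT, frames=[4,1,2,7] (faults so far: 5)
  step 12: ref 2 -> HIT, frames=[4,1,2,7] (faults so far: 5)
  Optimal total faults: 5

Answer: 6 5 5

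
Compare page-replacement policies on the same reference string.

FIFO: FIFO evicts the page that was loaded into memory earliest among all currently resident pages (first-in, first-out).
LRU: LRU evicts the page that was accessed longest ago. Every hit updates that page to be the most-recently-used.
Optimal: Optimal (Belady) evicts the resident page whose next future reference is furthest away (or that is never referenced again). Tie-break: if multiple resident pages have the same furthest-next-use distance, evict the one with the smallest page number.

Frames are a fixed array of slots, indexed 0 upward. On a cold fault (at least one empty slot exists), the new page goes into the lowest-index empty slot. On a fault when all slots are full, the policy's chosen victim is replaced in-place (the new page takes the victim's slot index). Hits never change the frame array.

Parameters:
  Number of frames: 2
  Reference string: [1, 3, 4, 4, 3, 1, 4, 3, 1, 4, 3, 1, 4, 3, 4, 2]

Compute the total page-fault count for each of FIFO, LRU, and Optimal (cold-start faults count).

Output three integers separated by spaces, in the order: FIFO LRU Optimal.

--- FIFO ---
  step 0: ref 1 -> FAULT, frames=[1,-] (faults so far: 1)
  step 1: ref 3 -> FAULT, frames=[1,3] (faults so far: 2)
  step 2: ref 4 -> FAULT, evict 1, frames=[4,3] (faults so far: 3)
  step 3: ref 4 -> HIT, frames=[4,3] (faults so far: 3)
  step 4: ref 3 -> HIT, frames=[4,3] (faults so far: 3)
  step 5: ref 1 -> FAULT, evict 3, frames=[4,1] (faults so far: 4)
  step 6: ref 4 -> HIT, frames=[4,1] (faults so far: 4)
  step 7: ref 3 -> FAULT, evict 4, frames=[3,1] (faults so far: 5)
  step 8: ref 1 -> HIT, frames=[3,1] (faults so far: 5)
  step 9: ref 4 -> FAULT, evict 1, frames=[3,4] (faults so far: 6)
  step 10: ref 3 -> HIT, frames=[3,4] (faults so far: 6)
  step 11: ref 1 -> FAULT, evict 3, frames=[1,4] (faults so far: 7)
  step 12: ref 4 -> HIT, frames=[1,4] (faults so far: 7)
  step 13: ref 3 -> FAULT, evict 4, frames=[1,3] (faults so far: 8)
  step 14: ref 4 -> FAULT, evict 1, frames=[4,3] (faults so far: 9)
  step 15: ref 2 -> FAULT, evict 3, frames=[4,2] (faults so far: 10)
  FIFO total faults: 10
--- LRU ---
  step 0: ref 1 -> FAULT, frames=[1,-] (faults so far: 1)
  step 1: ref 3 -> FAULT, frames=[1,3] (faults so far: 2)
  step 2: ref 4 -> FAULT, evict 1, frames=[4,3] (faults so far: 3)
  step 3: ref 4 -> HIT, frames=[4,3] (faults so far: 3)
  step 4: ref 3 -> HIT, frames=[4,3] (faults so far: 3)
  step 5: ref 1 -> FAULT, evict 4, frames=[1,3] (faults so far: 4)
  step 6: ref 4 -> FAULT, evict 3, frames=[1,4] (faults so far: 5)
  step 7: ref 3 -> FAULT, evict 1, frames=[3,4] (faults so far: 6)
  step 8: ref 1 -> FAULT, evict 4, frames=[3,1] (faults so far: 7)
  step 9: ref 4 -> FAULT, evict 3, frames=[4,1] (faults so far: 8)
  step 10: ref 3 -> FAULT, evict 1, frames=[4,3] (faults so far: 9)
  step 11: ref 1 -> FAULT, evict 4, frames=[1,3] (faults so far: 10)
  step 12: ref 4 -> FAULT, evict 3, frames=[1,4] (faults so far: 11)
  step 13: ref 3 -> FAULT, evict 1, frames=[3,4] (faults so far: 12)
  step 14: ref 4 -> HIT, frames=[3,4] (faults so far: 12)
  step 15: ref 2 -> FAULT, evict 3, frames=[2,4] (faults so far: 13)
  LRU total faults: 13
--- Optimal ---
  step 0: ref 1 -> FAULT, frames=[1,-] (faults so far: 1)
  step 1: ref 3 -> FAULT, frames=[1,3] (faults so far: 2)
  step 2: ref 4 -> FAULT, evict 1, frames=[4,3] (faults so far: 3)
  step 3: ref 4 -> HIT, frames=[4,3] (faults so far: 3)
  step 4: ref 3 -> HIT, frames=[4,3] (faults so far: 3)
  step 5: ref 1 -> FAULT, evict 3, frames=[4,1] (faults so far: 4)
  step 6: ref 4 -> HIT, frames=[4,1] (faults so far: 4)
  step 7: ref 3 -> FAULT, evict 4, frames=[3,1] (faults so far: 5)
  step 8: ref 1 -> HIT, frames=[3,1] (faults so far: 5)
  step 9: ref 4 -> FAULT, evict 1, frames=[3,4] (faults so far: 6)
  step 10: ref 3 -> HIT, frames=[3,4] (faults so far: 6)
  step 11: ref 1 -> FAULT, evict 3, frames=[1,4] (faults so far: 7)
  step 12: ref 4 -> HIT, frames=[1,4] (faults so far: 7)
  step 13: ref 3 -> FAULT, evict 1, frames=[3,4] (faults so far: 8)
  step 14: ref 4 -> HIT, frames=[3,4] (faults so far: 8)
  step 15: ref 2 -> FAULT, evict 3, frames=[2,4] (faults so far: 9)
  Optimal total faults: 9

Answer: 10 13 9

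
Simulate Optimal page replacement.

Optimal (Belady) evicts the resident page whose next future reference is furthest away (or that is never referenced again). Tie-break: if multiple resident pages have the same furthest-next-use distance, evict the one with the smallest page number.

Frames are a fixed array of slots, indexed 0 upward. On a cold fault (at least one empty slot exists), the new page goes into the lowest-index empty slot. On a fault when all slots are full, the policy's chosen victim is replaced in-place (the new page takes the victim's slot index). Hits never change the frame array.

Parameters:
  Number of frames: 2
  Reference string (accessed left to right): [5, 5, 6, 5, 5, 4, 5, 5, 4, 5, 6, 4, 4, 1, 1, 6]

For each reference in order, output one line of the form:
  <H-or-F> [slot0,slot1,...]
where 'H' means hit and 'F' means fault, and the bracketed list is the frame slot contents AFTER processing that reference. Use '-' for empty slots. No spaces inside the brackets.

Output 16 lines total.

F [5,-]
H [5,-]
F [5,6]
H [5,6]
H [5,6]
F [5,4]
H [5,4]
H [5,4]
H [5,4]
H [5,4]
F [6,4]
H [6,4]
H [6,4]
F [6,1]
H [6,1]
H [6,1]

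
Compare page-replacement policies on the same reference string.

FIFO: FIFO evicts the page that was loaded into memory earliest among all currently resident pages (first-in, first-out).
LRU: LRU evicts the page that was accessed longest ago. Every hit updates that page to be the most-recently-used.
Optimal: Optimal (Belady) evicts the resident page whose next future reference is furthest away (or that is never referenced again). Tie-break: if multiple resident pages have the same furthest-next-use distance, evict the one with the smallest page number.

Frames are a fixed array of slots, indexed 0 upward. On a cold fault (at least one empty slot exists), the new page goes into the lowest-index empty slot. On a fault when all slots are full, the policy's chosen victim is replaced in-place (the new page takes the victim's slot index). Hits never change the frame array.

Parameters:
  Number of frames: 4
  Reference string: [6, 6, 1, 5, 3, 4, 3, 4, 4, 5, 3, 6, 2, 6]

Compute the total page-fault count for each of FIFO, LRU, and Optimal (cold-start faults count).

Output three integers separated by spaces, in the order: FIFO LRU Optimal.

--- FIFO ---
  step 0: ref 6 -> FAULT, frames=[6,-,-,-] (faults so far: 1)
  step 1: ref 6 -> HIT, frames=[6,-,-,-] (faults so far: 1)
  step 2: ref 1 -> FAULT, frames=[6,1,-,-] (faults so far: 2)
  step 3: ref 5 -> FAULT, frames=[6,1,5,-] (faults so far: 3)
  step 4: ref 3 -> FAULT, frames=[6,1,5,3] (faults so far: 4)
  step 5: ref 4 -> FAULT, evict 6, frames=[4,1,5,3] (faults so far: 5)
  step 6: ref 3 -> HIT, frames=[4,1,5,3] (faults so far: 5)
  step 7: ref 4 -> HIT, frames=[4,1,5,3] (faults so far: 5)
  step 8: ref 4 -> HIT, frames=[4,1,5,3] (faults so far: 5)
  step 9: ref 5 -> HIT, frames=[4,1,5,3] (faults so far: 5)
  step 10: ref 3 -> HIT, frames=[4,1,5,3] (faults so far: 5)
  step 11: ref 6 -> FAULT, evict 1, frames=[4,6,5,3] (faults so far: 6)
  step 12: ref 2 -> FAULT, evict 5, frames=[4,6,2,3] (faults so far: 7)
  step 13: ref 6 -> HIT, frames=[4,6,2,3] (faults so far: 7)
  FIFO total faults: 7
--- LRU ---
  step 0: ref 6 -> FAULT, frames=[6,-,-,-] (faults so far: 1)
  step 1: ref 6 -> HIT, frames=[6,-,-,-] (faults so far: 1)
  step 2: ref 1 -> FAULT, frames=[6,1,-,-] (faults so far: 2)
  step 3: ref 5 -> FAULT, frames=[6,1,5,-] (faults so far: 3)
  step 4: ref 3 -> FAULT, frames=[6,1,5,3] (faults so far: 4)
  step 5: ref 4 -> FAULT, evict 6, frames=[4,1,5,3] (faults so far: 5)
  step 6: ref 3 -> HIT, frames=[4,1,5,3] (faults so far: 5)
  step 7: ref 4 -> HIT, frames=[4,1,5,3] (faults so far: 5)
  step 8: ref 4 -> HIT, frames=[4,1,5,3] (faults so far: 5)
  step 9: ref 5 -> HIT, frames=[4,1,5,3] (faults so far: 5)
  step 10: ref 3 -> HIT, frames=[4,1,5,3] (faults so far: 5)
  step 11: ref 6 -> FAULT, evict 1, frames=[4,6,5,3] (faults so far: 6)
  step 12: ref 2 -> FAULT, evict 4, frames=[2,6,5,3] (faults so far: 7)
  step 13: ref 6 -> HIT, frames=[2,6,5,3] (faults so far: 7)
  LRU total faults: 7
--- Optimal ---
  step 0: ref 6 -> FAULT, frames=[6,-,-,-] (faults so far: 1)
  step 1: ref 6 -> HIT, frames=[6,-,-,-] (faults so far: 1)
  step 2: ref 1 -> FAULT, frames=[6,1,-,-] (faults so far: 2)
  step 3: ref 5 -> FAULT, frames=[6,1,5,-] (faults so far: 3)
  step 4: ref 3 -> FAULT, frames=[6,1,5,3] (faults so far: 4)
  step 5: ref 4 -> FAULT, evict 1, frames=[6,4,5,3] (faults so far: 5)
  step 6: ref 3 -> HIT, frames=[6,4,5,3] (faults so far: 5)
  step 7: ref 4 -> HIT, frames=[6,4,5,3] (faults so far: 5)
  step 8: ref 4 -> HIT, frames=[6,4,5,3] (faults so far: 5)
  step 9: ref 5 -> HIT, frames=[6,4,5,3] (faults so far: 5)
  step 10: ref 3 -> HIT, frames=[6,4,5,3] (faults so far: 5)
  step 11: ref 6 -> HIT, frames=[6,4,5,3] (faults so far: 5)
  step 12: ref 2 -> FAULT, evict 3, frames=[6,4,5,2] (faults so far: 6)
  step 13: ref 6 -> HIT, frames=[6,4,5,2] (faults so far: 6)
  Optimal total faults: 6

Answer: 7 7 6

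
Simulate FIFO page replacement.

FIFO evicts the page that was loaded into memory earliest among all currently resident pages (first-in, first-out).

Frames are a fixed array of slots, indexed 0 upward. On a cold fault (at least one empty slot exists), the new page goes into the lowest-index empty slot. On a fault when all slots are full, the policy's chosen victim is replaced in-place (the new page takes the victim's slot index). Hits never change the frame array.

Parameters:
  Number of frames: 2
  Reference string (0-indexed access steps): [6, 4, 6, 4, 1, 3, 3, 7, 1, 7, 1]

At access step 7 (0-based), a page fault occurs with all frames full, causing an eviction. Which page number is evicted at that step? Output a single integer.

Step 0: ref 6 -> FAULT, frames=[6,-]
Step 1: ref 4 -> FAULT, frames=[6,4]
Step 2: ref 6 -> HIT, frames=[6,4]
Step 3: ref 4 -> HIT, frames=[6,4]
Step 4: ref 1 -> FAULT, evict 6, frames=[1,4]
Step 5: ref 3 -> FAULT, evict 4, frames=[1,3]
Step 6: ref 3 -> HIT, frames=[1,3]
Step 7: ref 7 -> FAULT, evict 1, frames=[7,3]
At step 7: evicted page 1

Answer: 1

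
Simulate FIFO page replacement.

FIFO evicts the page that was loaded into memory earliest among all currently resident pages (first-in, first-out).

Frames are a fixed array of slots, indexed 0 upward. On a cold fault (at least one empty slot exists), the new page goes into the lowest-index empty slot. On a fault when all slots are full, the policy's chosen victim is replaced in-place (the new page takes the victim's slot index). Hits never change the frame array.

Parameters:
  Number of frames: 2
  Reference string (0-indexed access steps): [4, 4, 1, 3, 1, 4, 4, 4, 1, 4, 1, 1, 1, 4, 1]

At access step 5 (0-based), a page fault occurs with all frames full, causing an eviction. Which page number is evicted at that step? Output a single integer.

Answer: 1

Derivation:
Step 0: ref 4 -> FAULT, frames=[4,-]
Step 1: ref 4 -> HIT, frames=[4,-]
Step 2: ref 1 -> FAULT, frames=[4,1]
Step 3: ref 3 -> FAULT, evict 4, frames=[3,1]
Step 4: ref 1 -> HIT, frames=[3,1]
Step 5: ref 4 -> FAULT, evict 1, frames=[3,4]
At step 5: evicted page 1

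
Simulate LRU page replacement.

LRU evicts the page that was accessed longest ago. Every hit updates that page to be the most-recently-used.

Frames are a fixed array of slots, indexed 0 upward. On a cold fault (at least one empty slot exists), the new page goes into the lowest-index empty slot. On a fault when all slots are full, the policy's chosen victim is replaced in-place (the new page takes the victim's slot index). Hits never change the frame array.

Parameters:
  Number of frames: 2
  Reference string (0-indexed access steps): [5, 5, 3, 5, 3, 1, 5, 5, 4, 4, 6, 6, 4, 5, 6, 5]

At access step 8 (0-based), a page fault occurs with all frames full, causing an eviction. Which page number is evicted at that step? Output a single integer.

Answer: 1

Derivation:
Step 0: ref 5 -> FAULT, frames=[5,-]
Step 1: ref 5 -> HIT, frames=[5,-]
Step 2: ref 3 -> FAULT, frames=[5,3]
Step 3: ref 5 -> HIT, frames=[5,3]
Step 4: ref 3 -> HIT, frames=[5,3]
Step 5: ref 1 -> FAULT, evict 5, frames=[1,3]
Step 6: ref 5 -> FAULT, evict 3, frames=[1,5]
Step 7: ref 5 -> HIT, frames=[1,5]
Step 8: ref 4 -> FAULT, evict 1, frames=[4,5]
At step 8: evicted page 1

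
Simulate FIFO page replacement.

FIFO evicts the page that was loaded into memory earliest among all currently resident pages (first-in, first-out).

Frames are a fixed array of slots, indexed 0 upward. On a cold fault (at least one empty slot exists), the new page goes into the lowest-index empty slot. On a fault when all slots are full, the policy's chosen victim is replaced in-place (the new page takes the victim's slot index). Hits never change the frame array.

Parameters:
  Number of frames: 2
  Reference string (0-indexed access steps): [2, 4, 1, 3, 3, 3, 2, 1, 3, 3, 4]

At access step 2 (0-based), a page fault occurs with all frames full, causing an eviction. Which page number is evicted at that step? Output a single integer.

Answer: 2

Derivation:
Step 0: ref 2 -> FAULT, frames=[2,-]
Step 1: ref 4 -> FAULT, frames=[2,4]
Step 2: ref 1 -> FAULT, evict 2, frames=[1,4]
At step 2: evicted page 2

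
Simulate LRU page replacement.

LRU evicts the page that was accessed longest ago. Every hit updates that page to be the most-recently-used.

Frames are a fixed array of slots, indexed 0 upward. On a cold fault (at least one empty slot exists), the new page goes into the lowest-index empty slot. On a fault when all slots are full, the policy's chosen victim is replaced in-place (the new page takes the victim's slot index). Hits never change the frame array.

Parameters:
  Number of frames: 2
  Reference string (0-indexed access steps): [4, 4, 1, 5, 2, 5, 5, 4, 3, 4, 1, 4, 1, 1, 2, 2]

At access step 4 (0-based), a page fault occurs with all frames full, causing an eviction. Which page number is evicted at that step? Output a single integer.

Answer: 1

Derivation:
Step 0: ref 4 -> FAULT, frames=[4,-]
Step 1: ref 4 -> HIT, frames=[4,-]
Step 2: ref 1 -> FAULT, frames=[4,1]
Step 3: ref 5 -> FAULT, evict 4, frames=[5,1]
Step 4: ref 2 -> FAULT, evict 1, frames=[5,2]
At step 4: evicted page 1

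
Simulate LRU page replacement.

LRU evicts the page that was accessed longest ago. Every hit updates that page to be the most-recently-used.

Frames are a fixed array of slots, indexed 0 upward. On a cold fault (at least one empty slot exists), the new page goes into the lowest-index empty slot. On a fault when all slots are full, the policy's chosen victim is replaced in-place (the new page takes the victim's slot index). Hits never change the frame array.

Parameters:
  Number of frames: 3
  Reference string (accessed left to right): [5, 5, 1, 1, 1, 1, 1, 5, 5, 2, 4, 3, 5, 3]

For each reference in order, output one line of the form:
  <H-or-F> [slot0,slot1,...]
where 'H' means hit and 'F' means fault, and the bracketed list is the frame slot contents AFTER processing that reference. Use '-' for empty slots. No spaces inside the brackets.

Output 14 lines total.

F [5,-,-]
H [5,-,-]
F [5,1,-]
H [5,1,-]
H [5,1,-]
H [5,1,-]
H [5,1,-]
H [5,1,-]
H [5,1,-]
F [5,1,2]
F [5,4,2]
F [3,4,2]
F [3,4,5]
H [3,4,5]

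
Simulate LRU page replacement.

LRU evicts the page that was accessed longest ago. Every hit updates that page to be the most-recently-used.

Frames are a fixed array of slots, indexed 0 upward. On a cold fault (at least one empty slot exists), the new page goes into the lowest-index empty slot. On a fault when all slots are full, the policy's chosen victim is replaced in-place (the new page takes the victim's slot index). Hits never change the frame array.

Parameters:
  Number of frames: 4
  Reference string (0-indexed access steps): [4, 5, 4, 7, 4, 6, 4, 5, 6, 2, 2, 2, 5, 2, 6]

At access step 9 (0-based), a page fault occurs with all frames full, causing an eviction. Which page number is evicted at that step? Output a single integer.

Step 0: ref 4 -> FAULT, frames=[4,-,-,-]
Step 1: ref 5 -> FAULT, frames=[4,5,-,-]
Step 2: ref 4 -> HIT, frames=[4,5,-,-]
Step 3: ref 7 -> FAULT, frames=[4,5,7,-]
Step 4: ref 4 -> HIT, frames=[4,5,7,-]
Step 5: ref 6 -> FAULT, frames=[4,5,7,6]
Step 6: ref 4 -> HIT, frames=[4,5,7,6]
Step 7: ref 5 -> HIT, frames=[4,5,7,6]
Step 8: ref 6 -> HIT, frames=[4,5,7,6]
Step 9: ref 2 -> FAULT, evict 7, frames=[4,5,2,6]
At step 9: evicted page 7

Answer: 7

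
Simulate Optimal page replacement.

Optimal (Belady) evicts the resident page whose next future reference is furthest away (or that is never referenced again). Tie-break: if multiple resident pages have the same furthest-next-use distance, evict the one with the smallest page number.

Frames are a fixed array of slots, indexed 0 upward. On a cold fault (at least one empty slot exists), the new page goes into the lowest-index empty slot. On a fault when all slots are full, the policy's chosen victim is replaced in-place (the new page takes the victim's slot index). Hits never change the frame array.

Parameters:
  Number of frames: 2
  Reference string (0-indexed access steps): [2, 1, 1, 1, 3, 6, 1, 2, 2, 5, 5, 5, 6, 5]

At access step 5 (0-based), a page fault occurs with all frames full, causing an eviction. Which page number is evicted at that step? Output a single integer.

Step 0: ref 2 -> FAULT, frames=[2,-]
Step 1: ref 1 -> FAULT, frames=[2,1]
Step 2: ref 1 -> HIT, frames=[2,1]
Step 3: ref 1 -> HIT, frames=[2,1]
Step 4: ref 3 -> FAULT, evict 2, frames=[3,1]
Step 5: ref 6 -> FAULT, evict 3, frames=[6,1]
At step 5: evicted page 3

Answer: 3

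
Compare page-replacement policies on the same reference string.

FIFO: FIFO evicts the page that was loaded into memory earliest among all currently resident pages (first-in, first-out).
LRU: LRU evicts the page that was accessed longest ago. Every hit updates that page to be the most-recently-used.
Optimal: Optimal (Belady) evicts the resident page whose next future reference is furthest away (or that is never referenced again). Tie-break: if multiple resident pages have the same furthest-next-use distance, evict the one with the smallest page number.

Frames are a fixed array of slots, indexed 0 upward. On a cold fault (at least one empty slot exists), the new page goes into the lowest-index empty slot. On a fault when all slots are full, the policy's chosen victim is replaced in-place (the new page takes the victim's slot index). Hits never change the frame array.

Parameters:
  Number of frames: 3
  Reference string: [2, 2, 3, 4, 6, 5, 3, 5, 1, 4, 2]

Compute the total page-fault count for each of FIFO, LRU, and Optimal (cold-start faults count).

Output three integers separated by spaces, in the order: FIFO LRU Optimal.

--- FIFO ---
  step 0: ref 2 -> FAULT, frames=[2,-,-] (faults so far: 1)
  step 1: ref 2 -> HIT, frames=[2,-,-] (faults so far: 1)
  step 2: ref 3 -> FAULT, frames=[2,3,-] (faults so far: 2)
  step 3: ref 4 -> FAULT, frames=[2,3,4] (faults so far: 3)
  step 4: ref 6 -> FAULT, evict 2, frames=[6,3,4] (faults so far: 4)
  step 5: ref 5 -> FAULT, evict 3, frames=[6,5,4] (faults so far: 5)
  step 6: ref 3 -> FAULT, evict 4, frames=[6,5,3] (faults so far: 6)
  step 7: ref 5 -> HIT, frames=[6,5,3] (faults so far: 6)
  step 8: ref 1 -> FAULT, evict 6, frames=[1,5,3] (faults so far: 7)
  step 9: ref 4 -> FAULT, evict 5, frames=[1,4,3] (faults so far: 8)
  step 10: ref 2 -> FAULT, evict 3, frames=[1,4,2] (faults so far: 9)
  FIFO total faults: 9
--- LRU ---
  step 0: ref 2 -> FAULT, frames=[2,-,-] (faults so far: 1)
  step 1: ref 2 -> HIT, frames=[2,-,-] (faults so far: 1)
  step 2: ref 3 -> FAULT, frames=[2,3,-] (faults so far: 2)
  step 3: ref 4 -> FAULT, frames=[2,3,4] (faults so far: 3)
  step 4: ref 6 -> FAULT, evict 2, frames=[6,3,4] (faults so far: 4)
  step 5: ref 5 -> FAULT, evict 3, frames=[6,5,4] (faults so far: 5)
  step 6: ref 3 -> FAULT, evict 4, frames=[6,5,3] (faults so far: 6)
  step 7: ref 5 -> HIT, frames=[6,5,3] (faults so far: 6)
  step 8: ref 1 -> FAULT, evict 6, frames=[1,5,3] (faults so far: 7)
  step 9: ref 4 -> FAULT, evict 3, frames=[1,5,4] (faults so far: 8)
  step 10: ref 2 -> FAULT, evict 5, frames=[1,2,4] (faults so far: 9)
  LRU total faults: 9
--- Optimal ---
  step 0: ref 2 -> FAULT, frames=[2,-,-] (faults so far: 1)
  step 1: ref 2 -> HIT, frames=[2,-,-] (faults so far: 1)
  step 2: ref 3 -> FAULT, frames=[2,3,-] (faults so far: 2)
  step 3: ref 4 -> FAULT, frames=[2,3,4] (faults so far: 3)
  step 4: ref 6 -> FAULT, evict 2, frames=[6,3,4] (faults so far: 4)
  step 5: ref 5 -> FAULT, evict 6, frames=[5,3,4] (faults so far: 5)
  step 6: ref 3 -> HIT, frames=[5,3,4] (faults so far: 5)
  step 7: ref 5 -> HIT, frames=[5,3,4] (faults so far: 5)
  step 8: ref 1 -> FAULT, evict 3, frames=[5,1,4] (faults so far: 6)
  step 9: ref 4 -> HIT, frames=[5,1,4] (faults so far: 6)
  step 10: ref 2 -> FAULT, evict 1, frames=[5,2,4] (faults so far: 7)
  Optimal total faults: 7

Answer: 9 9 7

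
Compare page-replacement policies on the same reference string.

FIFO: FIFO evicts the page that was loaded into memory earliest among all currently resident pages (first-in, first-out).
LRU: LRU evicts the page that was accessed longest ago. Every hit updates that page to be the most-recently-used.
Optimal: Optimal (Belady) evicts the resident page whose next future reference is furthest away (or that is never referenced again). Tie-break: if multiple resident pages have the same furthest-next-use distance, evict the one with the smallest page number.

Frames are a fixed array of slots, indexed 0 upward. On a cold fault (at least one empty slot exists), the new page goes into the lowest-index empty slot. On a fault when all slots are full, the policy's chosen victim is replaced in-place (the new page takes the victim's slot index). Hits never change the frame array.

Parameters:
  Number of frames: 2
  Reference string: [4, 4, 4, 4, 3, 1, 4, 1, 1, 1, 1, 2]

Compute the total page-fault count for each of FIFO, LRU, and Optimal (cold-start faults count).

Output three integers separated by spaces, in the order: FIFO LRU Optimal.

--- FIFO ---
  step 0: ref 4 -> FAULT, frames=[4,-] (faults so far: 1)
  step 1: ref 4 -> HIT, frames=[4,-] (faults so far: 1)
  step 2: ref 4 -> HIT, frames=[4,-] (faults so far: 1)
  step 3: ref 4 -> HIT, frames=[4,-] (faults so far: 1)
  step 4: ref 3 -> FAULT, frames=[4,3] (faults so far: 2)
  step 5: ref 1 -> FAULT, evict 4, frames=[1,3] (faults so far: 3)
  step 6: ref 4 -> FAULT, evict 3, frames=[1,4] (faults so far: 4)
  step 7: ref 1 -> HIT, frames=[1,4] (faults so far: 4)
  step 8: ref 1 -> HIT, frames=[1,4] (faults so far: 4)
  step 9: ref 1 -> HIT, frames=[1,4] (faults so far: 4)
  step 10: ref 1 -> HIT, frames=[1,4] (faults so far: 4)
  step 11: ref 2 -> FAULT, evict 1, frames=[2,4] (faults so far: 5)
  FIFO total faults: 5
--- LRU ---
  step 0: ref 4 -> FAULT, frames=[4,-] (faults so far: 1)
  step 1: ref 4 -> HIT, frames=[4,-] (faults so far: 1)
  step 2: ref 4 -> HIT, frames=[4,-] (faults so far: 1)
  step 3: ref 4 -> HIT, frames=[4,-] (faults so far: 1)
  step 4: ref 3 -> FAULT, frames=[4,3] (faults so far: 2)
  step 5: ref 1 -> FAULT, evict 4, frames=[1,3] (faults so far: 3)
  step 6: ref 4 -> FAULT, evict 3, frames=[1,4] (faults so far: 4)
  step 7: ref 1 -> HIT, frames=[1,4] (faults so far: 4)
  step 8: ref 1 -> HIT, frames=[1,4] (faults so far: 4)
  step 9: ref 1 -> HIT, frames=[1,4] (faults so far: 4)
  step 10: ref 1 -> HIT, frames=[1,4] (faults so far: 4)
  step 11: ref 2 -> FAULT, evict 4, frames=[1,2] (faults so far: 5)
  LRU total faults: 5
--- Optimal ---
  step 0: ref 4 -> FAULT, frames=[4,-] (faults so far: 1)
  step 1: ref 4 -> HIT, frames=[4,-] (faults so far: 1)
  step 2: ref 4 -> HIT, frames=[4,-] (faults so far: 1)
  step 3: ref 4 -> HIT, frames=[4,-] (faults so far: 1)
  step 4: ref 3 -> FAULT, frames=[4,3] (faults so far: 2)
  step 5: ref 1 -> FAULT, evict 3, frames=[4,1] (faults so far: 3)
  step 6: ref 4 -> HIT, frames=[4,1] (faults so far: 3)
  step 7: ref 1 -> HIT, frames=[4,1] (faults so far: 3)
  step 8: ref 1 -> HIT, frames=[4,1] (faults so far: 3)
  step 9: ref 1 -> HIT, frames=[4,1] (faults so far: 3)
  step 10: ref 1 -> HIT, frames=[4,1] (faults so far: 3)
  step 11: ref 2 -> FAULT, evict 1, frames=[4,2] (faults so far: 4)
  Optimal total faults: 4

Answer: 5 5 4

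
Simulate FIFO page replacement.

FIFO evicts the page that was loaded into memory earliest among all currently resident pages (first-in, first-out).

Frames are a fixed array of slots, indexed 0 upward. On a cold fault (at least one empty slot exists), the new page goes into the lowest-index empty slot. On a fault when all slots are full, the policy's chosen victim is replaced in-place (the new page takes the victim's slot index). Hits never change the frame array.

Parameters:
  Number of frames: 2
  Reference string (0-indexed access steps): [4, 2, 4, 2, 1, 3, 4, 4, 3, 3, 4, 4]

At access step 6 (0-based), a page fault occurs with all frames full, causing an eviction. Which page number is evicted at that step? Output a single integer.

Answer: 1

Derivation:
Step 0: ref 4 -> FAULT, frames=[4,-]
Step 1: ref 2 -> FAULT, frames=[4,2]
Step 2: ref 4 -> HIT, frames=[4,2]
Step 3: ref 2 -> HIT, frames=[4,2]
Step 4: ref 1 -> FAULT, evict 4, frames=[1,2]
Step 5: ref 3 -> FAULT, evict 2, frames=[1,3]
Step 6: ref 4 -> FAULT, evict 1, frames=[4,3]
At step 6: evicted page 1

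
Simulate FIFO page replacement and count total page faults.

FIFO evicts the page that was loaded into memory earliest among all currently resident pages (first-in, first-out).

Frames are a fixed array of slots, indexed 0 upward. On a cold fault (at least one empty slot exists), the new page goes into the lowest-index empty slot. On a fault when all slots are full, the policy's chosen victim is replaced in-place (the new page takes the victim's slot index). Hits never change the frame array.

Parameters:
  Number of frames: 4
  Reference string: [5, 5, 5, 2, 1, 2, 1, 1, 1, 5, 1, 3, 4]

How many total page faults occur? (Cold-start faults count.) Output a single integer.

Answer: 5

Derivation:
Step 0: ref 5 → FAULT, frames=[5,-,-,-]
Step 1: ref 5 → HIT, frames=[5,-,-,-]
Step 2: ref 5 → HIT, frames=[5,-,-,-]
Step 3: ref 2 → FAULT, frames=[5,2,-,-]
Step 4: ref 1 → FAULT, frames=[5,2,1,-]
Step 5: ref 2 → HIT, frames=[5,2,1,-]
Step 6: ref 1 → HIT, frames=[5,2,1,-]
Step 7: ref 1 → HIT, frames=[5,2,1,-]
Step 8: ref 1 → HIT, frames=[5,2,1,-]
Step 9: ref 5 → HIT, frames=[5,2,1,-]
Step 10: ref 1 → HIT, frames=[5,2,1,-]
Step 11: ref 3 → FAULT, frames=[5,2,1,3]
Step 12: ref 4 → FAULT (evict 5), frames=[4,2,1,3]
Total faults: 5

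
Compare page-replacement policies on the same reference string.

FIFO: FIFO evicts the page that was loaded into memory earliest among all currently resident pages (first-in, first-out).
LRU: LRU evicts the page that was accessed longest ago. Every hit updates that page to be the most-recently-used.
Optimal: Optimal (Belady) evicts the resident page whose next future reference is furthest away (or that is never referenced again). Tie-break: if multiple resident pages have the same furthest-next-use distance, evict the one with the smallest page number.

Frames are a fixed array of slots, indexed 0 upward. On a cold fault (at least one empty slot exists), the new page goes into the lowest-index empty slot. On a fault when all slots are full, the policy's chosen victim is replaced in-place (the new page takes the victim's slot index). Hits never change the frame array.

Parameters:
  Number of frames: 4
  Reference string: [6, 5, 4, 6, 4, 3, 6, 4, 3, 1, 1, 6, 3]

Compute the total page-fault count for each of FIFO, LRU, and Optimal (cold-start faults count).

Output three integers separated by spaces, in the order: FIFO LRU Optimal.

Answer: 6 5 5

Derivation:
--- FIFO ---
  step 0: ref 6 -> FAULT, frames=[6,-,-,-] (faults so far: 1)
  step 1: ref 5 -> FAULT, frames=[6,5,-,-] (faults so far: 2)
  step 2: ref 4 -> FAULT, frames=[6,5,4,-] (faults so far: 3)
  step 3: ref 6 -> HIT, frames=[6,5,4,-] (faults so far: 3)
  step 4: ref 4 -> HIT, frames=[6,5,4,-] (faults so far: 3)
  step 5: ref 3 -> FAULT, frames=[6,5,4,3] (faults so far: 4)
  step 6: ref 6 -> HIT, frames=[6,5,4,3] (faults so far: 4)
  step 7: ref 4 -> HIT, frames=[6,5,4,3] (faults so far: 4)
  step 8: ref 3 -> HIT, frames=[6,5,4,3] (faults so far: 4)
  step 9: ref 1 -> FAULT, evict 6, frames=[1,5,4,3] (faults so far: 5)
  step 10: ref 1 -> HIT, frames=[1,5,4,3] (faults so far: 5)
  step 11: ref 6 -> FAULT, evict 5, frames=[1,6,4,3] (faults so far: 6)
  step 12: ref 3 -> HIT, frames=[1,6,4,3] (faults so far: 6)
  FIFO total faults: 6
--- LRU ---
  step 0: ref 6 -> FAULT, frames=[6,-,-,-] (faults so far: 1)
  step 1: ref 5 -> FAULT, frames=[6,5,-,-] (faults so far: 2)
  step 2: ref 4 -> FAULT, frames=[6,5,4,-] (faults so far: 3)
  step 3: ref 6 -> HIT, frames=[6,5,4,-] (faults so far: 3)
  step 4: ref 4 -> HIT, frames=[6,5,4,-] (faults so far: 3)
  step 5: ref 3 -> FAULT, frames=[6,5,4,3] (faults so far: 4)
  step 6: ref 6 -> HIT, frames=[6,5,4,3] (faults so far: 4)
  step 7: ref 4 -> HIT, frames=[6,5,4,3] (faults so far: 4)
  step 8: ref 3 -> HIT, frames=[6,5,4,3] (faults so far: 4)
  step 9: ref 1 -> FAULT, evict 5, frames=[6,1,4,3] (faults so far: 5)
  step 10: ref 1 -> HIT, frames=[6,1,4,3] (faults so far: 5)
  step 11: ref 6 -> HIT, frames=[6,1,4,3] (faults so far: 5)
  step 12: ref 3 -> HIT, frames=[6,1,4,3] (faults so far: 5)
  LRU total faults: 5
--- Optimal ---
  step 0: ref 6 -> FAULT, frames=[6,-,-,-] (faults so far: 1)
  step 1: ref 5 -> FAULT, frames=[6,5,-,-] (faults so far: 2)
  step 2: ref 4 -> FAULT, frames=[6,5,4,-] (faults so far: 3)
  step 3: ref 6 -> HIT, frames=[6,5,4,-] (faults so far: 3)
  step 4: ref 4 -> HIT, frames=[6,5,4,-] (faults so far: 3)
  step 5: ref 3 -> FAULT, frames=[6,5,4,3] (faults so far: 4)
  step 6: ref 6 -> HIT, frames=[6,5,4,3] (faults so far: 4)
  step 7: ref 4 -> HIT, frames=[6,5,4,3] (faults so far: 4)
  step 8: ref 3 -> HIT, frames=[6,5,4,3] (faults so far: 4)
  step 9: ref 1 -> FAULT, evict 4, frames=[6,5,1,3] (faults so far: 5)
  step 10: ref 1 -> HIT, frames=[6,5,1,3] (faults so far: 5)
  step 11: ref 6 -> HIT, frames=[6,5,1,3] (faults so far: 5)
  step 12: ref 3 -> HIT, frames=[6,5,1,3] (faults so far: 5)
  Optimal total faults: 5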